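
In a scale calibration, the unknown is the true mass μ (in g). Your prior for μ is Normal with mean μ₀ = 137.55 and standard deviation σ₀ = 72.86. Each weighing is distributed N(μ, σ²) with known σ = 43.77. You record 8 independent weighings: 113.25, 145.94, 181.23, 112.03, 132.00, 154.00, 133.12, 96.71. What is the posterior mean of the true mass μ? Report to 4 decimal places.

133.7083

For Normal data with known variance σ², a Normal(μ₀, σ₀²) prior on μ is conjugate. Posterior precision = 1/σ₀² + n/σ²; posterior mean is the precision-weighted average of μ₀ and x̄.
Σxᵢ = 113.25 + 145.94 + 181.23 + 112.03 + 132.00 + 154.00 + 133.12 + 96.71 = 1068.28, so n·x̄ = 1068.28.
σ₀² = 72.86² = 5308.5796, σ² = 43.77² = 1915.8129; σ² + n·σ₀² = 1915.8129 + 8·5308.5796 = 44384.4497.
Posterior mean = (μ₀/σ₀² + n·x̄/σ²)/(1/σ₀² + n/σ²) = (σ²·μ₀ + σ₀²·n·x̄)/(σ² + n·σ₀²) = (1915.8129·137.55 + 5308.5796·1068.28)/44384.4497 = 5934569.479483/44384.4497 = 133.7083.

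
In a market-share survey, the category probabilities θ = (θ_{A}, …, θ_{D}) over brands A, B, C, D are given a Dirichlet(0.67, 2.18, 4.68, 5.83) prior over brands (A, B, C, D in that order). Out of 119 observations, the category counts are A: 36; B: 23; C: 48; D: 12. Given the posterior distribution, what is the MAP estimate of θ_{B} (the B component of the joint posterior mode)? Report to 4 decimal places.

The Dirichlet prior is conjugate to the Multinomial likelihood: each posterior αⱼ = prior αⱼ + observed count nⱼ.
Posterior concentration: (36.67, 25.18, 52.68, 17.83), total = 132.36.
Joint mode component: (α_{B}−1)/(Σα−K) = 24.18/128.36 = 0.1884.

0.1884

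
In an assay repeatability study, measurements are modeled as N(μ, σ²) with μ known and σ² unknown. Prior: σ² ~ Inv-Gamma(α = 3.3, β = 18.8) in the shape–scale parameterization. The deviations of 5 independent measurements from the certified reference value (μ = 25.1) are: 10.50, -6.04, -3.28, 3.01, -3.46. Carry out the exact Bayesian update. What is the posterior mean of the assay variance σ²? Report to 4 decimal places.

With known mean μ and an Inverse-Gamma(α, β) prior on σ², the Normal likelihood is conjugate: posterior is Inv-Gamma(α + n/2, β + Σ(xᵢ−μ)²/2).
Σ(xᵢ−μ)² = (10.50)² + (-6.04)² + (-3.28)² + (3.01)² + (-3.46)² = 178.5217.
Posterior: Inv-Gamma(3.3 + 5/2, 18.8 + 178.5217/2) = Inv-Gamma(5.80, 108.06085).
E[σ²|data] = β/(α−1) = 108.06085/4.80 = 22.5127.

22.5127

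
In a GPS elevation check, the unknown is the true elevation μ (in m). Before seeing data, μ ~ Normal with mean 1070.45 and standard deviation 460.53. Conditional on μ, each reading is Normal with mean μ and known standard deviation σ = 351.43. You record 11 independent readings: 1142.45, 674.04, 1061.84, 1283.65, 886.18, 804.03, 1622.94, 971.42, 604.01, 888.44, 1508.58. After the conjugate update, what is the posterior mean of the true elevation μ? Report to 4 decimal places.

For Normal data with known variance σ², a Normal(μ₀, σ₀²) prior on μ is conjugate. Posterior precision = 1/σ₀² + n/σ²; posterior mean is the precision-weighted average of μ₀ and x̄.
Σxᵢ = 1142.45 + 674.04 + 1061.84 + 1283.65 + 886.18 + 804.03 + 1622.94 + 971.42 + 604.01 + 888.44 + 1508.58 = 11447.58, so n·x̄ = 11447.58.
σ₀² = 460.53² = 212087.8809, σ² = 351.43² = 123503.0449; σ² + n·σ₀² = 123503.0449 + 11·212087.8809 = 2456469.7348.
Posterior mean = (μ₀/σ₀² + n·x̄/σ²)/(1/σ₀² + n/σ²) = (σ²·μ₀ + σ₀²·n·x̄)/(σ² + n·σ₀²) = (123503.0449·1070.45 + 212087.8809·11447.58)/2456469.7348 = 2560096818.046427/2456469.7348 = 1042.1854.

1042.1854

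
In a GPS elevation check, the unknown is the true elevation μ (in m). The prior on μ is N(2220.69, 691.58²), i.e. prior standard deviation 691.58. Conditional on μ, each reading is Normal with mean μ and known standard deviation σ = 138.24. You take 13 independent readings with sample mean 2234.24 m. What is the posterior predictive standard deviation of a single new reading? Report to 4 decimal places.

143.4427

For Normal data with known variance σ², a Normal(μ₀, σ₀²) prior on μ is conjugate. Posterior precision = 1/σ₀² + n/σ²; posterior mean is the precision-weighted average of μ₀ and x̄.
σ₀² = 691.58² = 478282.8964, σ² = 138.24² = 19110.2976; σ² + n·σ₀² = 19110.2976 + 13·478282.8964 = 6236787.9508.
Posterior precision = 1/σ₀² + n/σ² = 1/478282.8964 + 13/19110.2976 = (σ² + n·σ₀²)/(σ₀²σ²) = 6236787.9508/(478282.8964·19110.2976); posterior variance σₙ² = σ₀²σ²/(σ² + n·σ₀²) = 478282.8964·19110.2976/6236787.9508 = 1465.518558.
Predictive variance for one new observation = σₙ² + σ² = 478282.8964·19110.2976/6236787.9508 + 19110.2976 = σ²·(σ₀² + 6236787.9508)/6236787.9508 = 19110.2976·6715070.8472/6236787.9508 = 20575.816158; SD = √(19110.2976·6715070.8472/6236787.9508) = 143.4427.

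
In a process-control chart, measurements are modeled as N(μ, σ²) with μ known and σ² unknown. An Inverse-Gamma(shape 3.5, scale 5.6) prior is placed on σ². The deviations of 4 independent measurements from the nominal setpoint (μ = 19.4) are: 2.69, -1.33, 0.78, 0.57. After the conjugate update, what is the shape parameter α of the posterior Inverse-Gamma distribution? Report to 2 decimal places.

With known mean μ and an Inverse-Gamma(α, β) prior on σ², the Normal likelihood is conjugate: posterior is Inv-Gamma(α + n/2, β + Σ(xᵢ−μ)²/2).
Σ(xᵢ−μ)² = (2.69)² + (-1.33)² + (0.78)² + (0.57)² = 9.9383.
Posterior: Inv-Gamma(3.5 + 4/2, 5.6 + 9.9383/2) = Inv-Gamma(5.50, 10.56915).
Posterior α = 5.50.

5.50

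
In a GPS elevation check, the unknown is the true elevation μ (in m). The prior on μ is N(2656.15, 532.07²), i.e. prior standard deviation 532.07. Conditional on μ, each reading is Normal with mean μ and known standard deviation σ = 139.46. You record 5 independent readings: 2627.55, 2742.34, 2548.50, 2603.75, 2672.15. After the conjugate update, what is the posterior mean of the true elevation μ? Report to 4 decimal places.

2639.0924

For Normal data with known variance σ², a Normal(μ₀, σ₀²) prior on μ is conjugate. Posterior precision = 1/σ₀² + n/σ²; posterior mean is the precision-weighted average of μ₀ and x̄.
Σxᵢ = 2627.55 + 2742.34 + 2548.50 + 2603.75 + 2672.15 = 13194.29, so n·x̄ = 13194.29.
σ₀² = 532.07² = 283098.4849, σ² = 139.46² = 19449.0916; σ² + n·σ₀² = 19449.0916 + 5·283098.4849 = 1434941.5161.
Posterior mean = (μ₀/σ₀² + n·x̄/σ²)/(1/σ₀² + n/σ²) = (σ²·μ₀ + σ₀²·n·x̄)/(σ² + n·σ₀²) = (19449.0916·2656.15 + 283098.4849·13194.29)/1434941.5161 = 3786943212.984561/1434941.5161 = 2639.0924.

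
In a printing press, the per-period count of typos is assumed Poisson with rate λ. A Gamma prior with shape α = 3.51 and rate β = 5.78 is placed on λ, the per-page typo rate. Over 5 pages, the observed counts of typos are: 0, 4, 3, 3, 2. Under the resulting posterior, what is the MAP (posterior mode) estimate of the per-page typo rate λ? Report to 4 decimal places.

1.3460

With a Gamma(shape α, rate β) prior, the Poisson likelihood is conjugate: the posterior is Gamma(α + ΣXᵢ, β + n).
Sum of counts S = 12 over n = 5 pages.
Posterior: Gamma(α+S, β+n) = Gamma(3.51+12, 5.78+5) = Gamma(15.51, 10.78).
Mode of Gamma(α,β) for α≥1 is (α−1)/β = 14.51/10.78 = 1.3460.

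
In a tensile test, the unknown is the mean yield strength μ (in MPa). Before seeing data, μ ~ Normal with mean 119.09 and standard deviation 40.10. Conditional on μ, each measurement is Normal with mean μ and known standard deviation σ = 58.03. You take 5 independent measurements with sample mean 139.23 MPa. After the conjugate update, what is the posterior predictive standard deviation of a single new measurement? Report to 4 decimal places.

For Normal data with known variance σ², a Normal(μ₀, σ₀²) prior on μ is conjugate. Posterior precision = 1/σ₀² + n/σ²; posterior mean is the precision-weighted average of μ₀ and x̄.
σ₀² = 40.10² = 1608.01, σ² = 58.03² = 3367.4809; σ² + n·σ₀² = 3367.4809 + 5·1608.01 = 11407.5309.
Posterior precision = 1/σ₀² + n/σ² = 1/1608.01 + 5/3367.4809 = (σ² + n·σ₀²)/(σ₀²σ²) = 11407.5309/(1608.01·3367.4809); posterior variance σₙ² = σ₀²σ²/(σ² + n·σ₀²) = 1608.01·3367.4809/11407.5309 = 474.681420.
Predictive variance for one new observation = σₙ² + σ² = 1608.01·3367.4809/11407.5309 + 3367.4809 = σ²·(σ₀² + 11407.5309)/11407.5309 = 3367.4809·13015.5409/11407.5309 = 3842.162320; SD = √(3367.4809·13015.5409/11407.5309) = 61.9852.

61.9852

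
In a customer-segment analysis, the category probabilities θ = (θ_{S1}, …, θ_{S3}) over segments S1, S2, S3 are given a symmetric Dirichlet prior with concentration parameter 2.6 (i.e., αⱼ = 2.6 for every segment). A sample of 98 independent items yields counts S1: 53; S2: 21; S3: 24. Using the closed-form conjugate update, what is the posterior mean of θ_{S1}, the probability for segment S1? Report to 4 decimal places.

The Dirichlet prior is conjugate to the Multinomial likelihood: each posterior αⱼ = prior αⱼ + observed count nⱼ.
Posterior concentration: (55.6, 23.6, 26.6), total = 105.8.
E[θ_{S1}|data] = α_{S1}/Σα = 55.6/105.8 = 0.5255.

0.5255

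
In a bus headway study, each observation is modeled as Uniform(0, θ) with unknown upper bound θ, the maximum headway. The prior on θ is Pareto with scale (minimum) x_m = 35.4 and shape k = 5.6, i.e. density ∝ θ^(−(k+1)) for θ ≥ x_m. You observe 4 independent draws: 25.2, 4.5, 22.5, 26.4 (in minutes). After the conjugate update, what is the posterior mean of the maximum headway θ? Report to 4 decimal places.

39.5163

A Pareto(scale x_m, shape k) prior on the upper bound θ of Uniform(0, θ) is conjugate: posterior is Pareto(max(x_m, max xᵢ), k + n).
Sample maximum = 26.4; prior scale x_m = 35.4 → posterior scale = max = 35.4.
Posterior shape = 5.6 + 4 = 9.6.
E[θ|data] = k·x_m/(k−1) = 9.6·35.4/8.6 = 39.5163.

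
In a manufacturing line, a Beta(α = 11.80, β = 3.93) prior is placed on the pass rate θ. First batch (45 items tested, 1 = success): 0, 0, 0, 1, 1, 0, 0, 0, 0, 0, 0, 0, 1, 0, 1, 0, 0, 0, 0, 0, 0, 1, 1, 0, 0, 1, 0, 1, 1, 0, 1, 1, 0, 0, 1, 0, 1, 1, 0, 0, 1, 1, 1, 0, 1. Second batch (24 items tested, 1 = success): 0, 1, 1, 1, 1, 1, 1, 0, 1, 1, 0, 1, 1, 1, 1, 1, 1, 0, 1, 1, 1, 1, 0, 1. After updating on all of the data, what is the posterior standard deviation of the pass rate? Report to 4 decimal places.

0.0534

The Beta prior is conjugate to a Binomial/Bernoulli likelihood; the update adds successes to α and failures to β.
After batch 1: Beta(11.80+18, 3.93+27) = Beta(29.80, 30.93).
After batch 2: Beta(29.80+19, 30.93+5) = Beta(48.80, 35.93).
Var = αβ/((α+β)²(α+β+1)) = 48.80·35.93/(84.73²·85.73) = 0.00284885; SD = √0.00284885 = 0.0534.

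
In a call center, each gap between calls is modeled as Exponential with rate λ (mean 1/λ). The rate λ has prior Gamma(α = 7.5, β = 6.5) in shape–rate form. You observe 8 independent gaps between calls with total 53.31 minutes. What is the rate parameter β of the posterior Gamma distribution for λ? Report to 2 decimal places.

With a Gamma(shape α, rate β) prior on the exponential rate λ, the posterior after n observations with total T = Σxᵢ is Gamma(α+n, β+T).
Posterior: Gamma(7.5+8, 6.5+53.31) = Gamma(15.5, 59.81).
Posterior β = 59.81.

59.81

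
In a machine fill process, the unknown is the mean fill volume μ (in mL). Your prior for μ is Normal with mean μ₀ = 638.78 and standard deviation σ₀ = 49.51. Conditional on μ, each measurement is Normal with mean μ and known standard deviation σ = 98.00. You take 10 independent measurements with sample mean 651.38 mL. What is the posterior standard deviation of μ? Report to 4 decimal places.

26.2686

For Normal data with known variance σ², a Normal(μ₀, σ₀²) prior on μ is conjugate. Posterior precision = 1/σ₀² + n/σ²; posterior mean is the precision-weighted average of μ₀ and x̄.
σ₀² = 49.51² = 2451.2401, σ² = 98.00² = 9604; σ² + n·σ₀² = 9604 + 10·2451.2401 = 34116.401.
Posterior precision = 1/σ₀² + n/σ² = 1/2451.2401 + 10/9604 = (σ² + n·σ₀²)/(σ₀²σ²) = 34116.401/(2451.2401·9604); posterior variance σₙ² = σ₀²σ²/(σ² + n·σ₀²) = 2451.2401·9604/34116.401 = 690.040838.
Posterior SD = √σₙ² = √(2451.2401·9604/34116.401) = 26.2686.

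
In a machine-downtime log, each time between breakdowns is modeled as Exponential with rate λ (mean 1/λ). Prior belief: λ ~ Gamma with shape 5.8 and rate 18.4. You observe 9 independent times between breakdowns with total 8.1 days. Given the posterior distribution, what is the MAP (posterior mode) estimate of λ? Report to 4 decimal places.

0.5208

With a Gamma(shape α, rate β) prior on the exponential rate λ, the posterior after n observations with total T = Σxᵢ is Gamma(α+n, β+T).
Posterior: Gamma(5.8+9, 18.4+8.1) = Gamma(14.8, 26.5).
Mode = (α−1)/β = 0.5208.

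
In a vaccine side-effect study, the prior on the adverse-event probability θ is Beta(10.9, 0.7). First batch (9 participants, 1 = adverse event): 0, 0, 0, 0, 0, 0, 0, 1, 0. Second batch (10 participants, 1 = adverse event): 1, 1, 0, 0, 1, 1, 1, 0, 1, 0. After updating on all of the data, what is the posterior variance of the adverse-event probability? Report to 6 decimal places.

0.007683

The Beta prior is conjugate to a Binomial/Bernoulli likelihood; the update adds successes to α and failures to β.
After batch 1: Beta(10.9+1, 0.7+8) = Beta(11.9, 8.7).
After batch 2: Beta(11.9+6, 8.7+4) = Beta(17.9, 12.7).
Var = αβ/((α+β)²(α+β+1)) = 17.9·12.7/(30.6²·31.6) = 0.007683.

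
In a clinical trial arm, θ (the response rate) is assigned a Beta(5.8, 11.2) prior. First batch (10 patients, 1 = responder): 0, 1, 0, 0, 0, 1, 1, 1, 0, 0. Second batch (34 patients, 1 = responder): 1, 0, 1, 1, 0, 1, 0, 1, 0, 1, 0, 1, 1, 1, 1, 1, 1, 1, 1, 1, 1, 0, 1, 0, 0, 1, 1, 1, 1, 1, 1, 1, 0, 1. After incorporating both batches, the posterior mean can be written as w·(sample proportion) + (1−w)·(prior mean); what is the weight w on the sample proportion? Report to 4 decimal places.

0.7213

The Beta prior is conjugate to a Binomial/Bernoulli likelihood; the update adds successes to α and failures to β.
Total number of patients: n = 10 + 34 = 44.
Posterior mean = (α₀+k)/(α₀+β₀+n) = [n/(α₀+β₀+n)]·(k/n) + [(α₀+β₀)/(α₀+β₀+n)]·α₀/(α₀+β₀), so only n and the prior enter the weight.
The weight on the data is w = n/(α₀+β₀+n) = 44/(5.8+11.2+44) = 44/61.0 = 0.7213.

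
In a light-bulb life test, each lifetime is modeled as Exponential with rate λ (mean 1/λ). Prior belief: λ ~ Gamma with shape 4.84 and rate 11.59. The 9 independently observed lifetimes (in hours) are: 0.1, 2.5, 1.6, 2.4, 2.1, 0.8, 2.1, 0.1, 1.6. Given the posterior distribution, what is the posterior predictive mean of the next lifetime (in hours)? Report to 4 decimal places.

With a Gamma(shape α, rate β) prior on the exponential rate λ, the posterior after n observations with total T = Σxᵢ is Gamma(α+n, β+T).
Sum of observations T = 13.3 hours; n = 9.
Posterior: Gamma(4.84+9, 11.59+13.3) = Gamma(13.84, 24.89).
The predictive distribution for the next observation is Lomax; its mean is β/(α−1) = 24.89/12.84 = 1.9385.

1.9385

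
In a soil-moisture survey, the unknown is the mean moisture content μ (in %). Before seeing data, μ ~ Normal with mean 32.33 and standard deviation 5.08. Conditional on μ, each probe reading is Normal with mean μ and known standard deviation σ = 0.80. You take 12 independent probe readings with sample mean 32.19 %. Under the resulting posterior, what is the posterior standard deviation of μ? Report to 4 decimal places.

0.2307

For Normal data with known variance σ², a Normal(μ₀, σ₀²) prior on μ is conjugate. Posterior precision = 1/σ₀² + n/σ²; posterior mean is the precision-weighted average of μ₀ and x̄.
σ₀² = 5.08² = 25.8064, σ² = 0.80² = 0.64; σ² + n·σ₀² = 0.64 + 12·25.8064 = 310.3168.
Posterior precision = 1/σ₀² + n/σ² = 1/25.8064 + 12/0.64 = (σ² + n·σ₀²)/(σ₀²σ²) = 310.3168/(25.8064·0.64); posterior variance σₙ² = σ₀²σ²/(σ² + n·σ₀²) = 25.8064·0.64/310.3168 = 0.053223.
Posterior SD = √σₙ² = √(25.8064·0.64/310.3168) = 0.2307.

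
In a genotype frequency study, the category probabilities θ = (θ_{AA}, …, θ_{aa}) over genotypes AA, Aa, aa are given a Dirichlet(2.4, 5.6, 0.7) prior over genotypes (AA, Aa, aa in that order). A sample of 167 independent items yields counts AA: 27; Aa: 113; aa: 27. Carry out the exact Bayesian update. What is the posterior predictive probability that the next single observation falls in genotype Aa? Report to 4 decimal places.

The Dirichlet prior is conjugate to the Multinomial likelihood: each posterior αⱼ = prior αⱼ + observed count nⱼ.
Posterior concentration: (29.4, 118.6, 27.7), total = 175.7.
P(next = Aa | data) = α_{Aa}/Σα = 0.6750.

0.6750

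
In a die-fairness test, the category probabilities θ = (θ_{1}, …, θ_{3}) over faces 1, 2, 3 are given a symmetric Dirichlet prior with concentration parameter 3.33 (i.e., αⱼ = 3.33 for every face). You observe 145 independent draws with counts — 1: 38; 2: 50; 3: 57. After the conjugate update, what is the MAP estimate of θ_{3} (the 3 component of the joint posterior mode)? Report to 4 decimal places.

The Dirichlet prior is conjugate to the Multinomial likelihood: each posterior αⱼ = prior αⱼ + observed count nⱼ.
Posterior concentration: (41.33, 53.33, 60.33), total = 154.99.
Joint mode component: (α_{3}−1)/(Σα−K) = 59.33/151.99 = 0.3904.

0.3904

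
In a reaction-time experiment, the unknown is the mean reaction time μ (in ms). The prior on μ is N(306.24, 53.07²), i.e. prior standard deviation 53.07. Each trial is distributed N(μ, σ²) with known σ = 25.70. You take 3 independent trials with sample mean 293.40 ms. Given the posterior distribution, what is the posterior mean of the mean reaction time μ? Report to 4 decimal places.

For Normal data with known variance σ², a Normal(μ₀, σ₀²) prior on μ is conjugate. Posterior precision = 1/σ₀² + n/σ²; posterior mean is the precision-weighted average of μ₀ and x̄.
n·x̄ = 3·293.40 = 880.2.
σ₀² = 53.07² = 2816.4249, σ² = 25.70² = 660.49; σ² + n·σ₀² = 660.49 + 3·2816.4249 = 9109.7647.
Posterior mean = (μ₀/σ₀² + n·x̄/σ²)/(1/σ₀² + n/σ²) = (σ²·μ₀ + σ₀²·n·x̄)/(σ² + n·σ₀²) = (660.49·306.24 + 2816.4249·880.2)/9109.7647 = 2681285.65458/9109.7647 = 294.3309.

294.3309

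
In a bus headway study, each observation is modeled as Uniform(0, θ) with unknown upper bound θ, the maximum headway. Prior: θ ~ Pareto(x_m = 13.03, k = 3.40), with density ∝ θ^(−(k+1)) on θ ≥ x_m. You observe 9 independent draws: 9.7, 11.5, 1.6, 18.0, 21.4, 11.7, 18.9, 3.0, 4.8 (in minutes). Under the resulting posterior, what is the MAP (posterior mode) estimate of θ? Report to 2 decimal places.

A Pareto(scale x_m, shape k) prior on the upper bound θ of Uniform(0, θ) is conjugate: posterior is Pareto(max(x_m, max xᵢ), k + n).
Sample maximum = 21.4; prior scale x_m = 13.03 → posterior scale = max = 21.40.
Posterior shape = 3.40 + 9 = 12.40.
The Pareto density is decreasing on [x_m, ∞), so the mode is x_m = 21.40.

21.40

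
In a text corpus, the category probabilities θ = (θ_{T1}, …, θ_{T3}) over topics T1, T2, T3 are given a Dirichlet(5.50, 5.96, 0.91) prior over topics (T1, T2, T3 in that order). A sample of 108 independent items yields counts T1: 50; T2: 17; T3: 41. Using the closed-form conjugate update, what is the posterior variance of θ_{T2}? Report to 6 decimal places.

0.001272

The Dirichlet prior is conjugate to the Multinomial likelihood: each posterior αⱼ = prior αⱼ + observed count nⱼ.
Posterior concentration: (55.50, 22.96, 41.91), total = 120.37.
Var[θ_j] = α_j(Σα−α_j)/((Σα)²(Σα+1)) = 22.96·97.41/(120.37²·121.37) = 0.001272.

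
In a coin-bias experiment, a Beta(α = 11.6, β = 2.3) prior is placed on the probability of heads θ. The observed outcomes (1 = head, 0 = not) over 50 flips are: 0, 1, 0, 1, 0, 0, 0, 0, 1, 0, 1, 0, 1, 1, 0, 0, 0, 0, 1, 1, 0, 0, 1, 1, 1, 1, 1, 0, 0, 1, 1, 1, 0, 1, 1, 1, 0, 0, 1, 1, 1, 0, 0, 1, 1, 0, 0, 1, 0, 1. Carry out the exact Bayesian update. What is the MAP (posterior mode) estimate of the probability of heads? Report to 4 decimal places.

The Beta prior is conjugate to a Binomial/Bernoulli likelihood; the update adds successes to α and failures to β.
Posterior: Beta(α+k, β+n−k) = Beta(11.6+26, 2.3+24) = Beta(37.6, 26.3).
Mode of Beta(a,b) for a,b>1 is (a−1)/(a+b−2) = 36.6/61.9 = 0.5913.

0.5913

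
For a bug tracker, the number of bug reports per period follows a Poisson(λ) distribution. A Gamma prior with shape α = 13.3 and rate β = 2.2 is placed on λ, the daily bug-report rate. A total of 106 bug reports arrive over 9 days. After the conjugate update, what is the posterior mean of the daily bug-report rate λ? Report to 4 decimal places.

With a Gamma(shape α, rate β) prior, the Poisson likelihood is conjugate: the posterior is Gamma(α + ΣXᵢ, β + n).
Posterior: Gamma(α+S, β+n) = Gamma(13.3+106, 2.2+9) = Gamma(119.3, 11.2).
Posterior mean = α/β = 119.3/11.2 = 10.6518.

10.6518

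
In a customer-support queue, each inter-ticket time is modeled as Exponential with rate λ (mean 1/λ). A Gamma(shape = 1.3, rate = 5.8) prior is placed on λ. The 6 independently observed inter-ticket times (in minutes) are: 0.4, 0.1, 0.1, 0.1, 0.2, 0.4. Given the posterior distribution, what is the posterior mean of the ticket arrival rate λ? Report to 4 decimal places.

With a Gamma(shape α, rate β) prior on the exponential rate λ, the posterior after n observations with total T = Σxᵢ is Gamma(α+n, β+T).
Sum of observations T = 1.3 minutes; n = 6.
Posterior: Gamma(1.3+6, 5.8+1.3) = Gamma(7.3, 7.1).
Posterior mean of λ = α/β = 7.3/7.1 = 1.0282.

1.0282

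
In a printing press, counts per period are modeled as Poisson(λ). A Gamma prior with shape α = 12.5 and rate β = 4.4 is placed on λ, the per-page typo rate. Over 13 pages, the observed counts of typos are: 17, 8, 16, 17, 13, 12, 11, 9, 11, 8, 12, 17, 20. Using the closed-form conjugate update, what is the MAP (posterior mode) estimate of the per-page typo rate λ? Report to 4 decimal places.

With a Gamma(shape α, rate β) prior, the Poisson likelihood is conjugate: the posterior is Gamma(α + ΣXᵢ, β + n).
Sum of counts S = 171 over n = 13 pages.
Posterior: Gamma(α+S, β+n) = Gamma(12.5+171, 4.4+13) = Gamma(183.5, 17.4).
Mode of Gamma(α,β) for α≥1 is (α−1)/β = 182.5/17.4 = 10.4885.

10.4885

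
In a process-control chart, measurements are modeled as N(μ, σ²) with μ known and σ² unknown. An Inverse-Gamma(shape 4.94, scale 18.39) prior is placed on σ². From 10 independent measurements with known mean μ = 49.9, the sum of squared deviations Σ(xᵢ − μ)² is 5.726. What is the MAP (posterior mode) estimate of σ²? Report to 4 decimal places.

1.9427

With known mean μ and an Inverse-Gamma(α, β) prior on σ², the Normal likelihood is conjugate: posterior is Inv-Gamma(α + n/2, β + Σ(xᵢ−μ)²/2).
Posterior: Inv-Gamma(4.94 + 10/2, 18.39 + 5.726/2) = Inv-Gamma(9.94, 21.2530).
Mode = β/(α+1) = 21.2530/10.94 = 1.9427.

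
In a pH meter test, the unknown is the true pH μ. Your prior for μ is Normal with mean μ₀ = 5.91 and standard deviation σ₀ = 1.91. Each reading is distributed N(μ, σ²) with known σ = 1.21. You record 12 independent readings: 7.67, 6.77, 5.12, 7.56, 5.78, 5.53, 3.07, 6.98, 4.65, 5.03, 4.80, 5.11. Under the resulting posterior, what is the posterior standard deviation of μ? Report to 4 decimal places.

0.3436

For Normal data with known variance σ², a Normal(μ₀, σ₀²) prior on μ is conjugate. Posterior precision = 1/σ₀² + n/σ²; posterior mean is the precision-weighted average of μ₀ and x̄.
σ₀² = 1.91² = 3.6481, σ² = 1.21² = 1.4641; σ² + n·σ₀² = 1.4641 + 12·3.6481 = 45.2413.
Posterior precision = 1/σ₀² + n/σ² = 1/3.6481 + 12/1.4641 = (σ² + n·σ₀²)/(σ₀²σ²) = 45.2413/(3.6481·1.4641); posterior variance σₙ² = σ₀²σ²/(σ² + n·σ₀²) = 3.6481·1.4641/45.2413 = 0.118060.
Posterior SD = √σₙ² = √(3.6481·1.4641/45.2413) = 0.3436.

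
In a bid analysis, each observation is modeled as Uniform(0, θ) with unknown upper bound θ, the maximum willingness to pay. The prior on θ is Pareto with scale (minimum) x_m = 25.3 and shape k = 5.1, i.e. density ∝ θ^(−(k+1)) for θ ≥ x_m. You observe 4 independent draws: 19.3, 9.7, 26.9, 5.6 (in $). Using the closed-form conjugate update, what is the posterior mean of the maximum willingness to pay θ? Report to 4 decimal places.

30.2210

A Pareto(scale x_m, shape k) prior on the upper bound θ of Uniform(0, θ) is conjugate: posterior is Pareto(max(x_m, max xᵢ), k + n).
Sample maximum = 26.9; prior scale x_m = 25.3 → posterior scale = max = 26.9.
Posterior shape = 5.1 + 4 = 9.1.
E[θ|data] = k·x_m/(k−1) = 9.1·26.9/8.1 = 30.2210.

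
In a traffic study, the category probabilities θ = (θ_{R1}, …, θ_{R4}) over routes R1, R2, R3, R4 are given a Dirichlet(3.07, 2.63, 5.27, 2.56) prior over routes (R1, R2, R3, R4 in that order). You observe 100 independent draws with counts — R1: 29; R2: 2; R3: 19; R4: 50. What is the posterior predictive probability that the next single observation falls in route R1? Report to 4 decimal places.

The Dirichlet prior is conjugate to the Multinomial likelihood: each posterior αⱼ = prior αⱼ + observed count nⱼ.
Posterior concentration: (32.07, 4.63, 24.27, 52.56), total = 113.53.
P(next = R1 | data) = α_{R1}/Σα = 0.2825.

0.2825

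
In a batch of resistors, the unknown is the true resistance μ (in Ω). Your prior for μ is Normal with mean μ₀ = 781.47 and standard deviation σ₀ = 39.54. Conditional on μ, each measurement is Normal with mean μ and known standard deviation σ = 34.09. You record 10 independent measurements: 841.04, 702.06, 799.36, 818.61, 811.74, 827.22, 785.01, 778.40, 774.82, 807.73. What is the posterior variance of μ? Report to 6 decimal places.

For Normal data with known variance σ², a Normal(μ₀, σ₀²) prior on μ is conjugate. Posterior precision = 1/σ₀² + n/σ²; posterior mean is the precision-weighted average of μ₀ and x̄.
σ₀² = 39.54² = 1563.4116, σ² = 34.09² = 1162.1281; σ² + n·σ₀² = 1162.1281 + 10·1563.4116 = 16796.2441.
Posterior precision = 1/σ₀² + n/σ² = 1/1563.4116 + 10/1162.1281 = (σ² + n·σ₀²)/(σ₀²σ²) = 16796.2441/(1563.4116·1162.1281); posterior variance σₙ² = σ₀²σ²/(σ² + n·σ₀²) = 1563.4116·1162.1281/16796.2441 = 108.172074.

108.172074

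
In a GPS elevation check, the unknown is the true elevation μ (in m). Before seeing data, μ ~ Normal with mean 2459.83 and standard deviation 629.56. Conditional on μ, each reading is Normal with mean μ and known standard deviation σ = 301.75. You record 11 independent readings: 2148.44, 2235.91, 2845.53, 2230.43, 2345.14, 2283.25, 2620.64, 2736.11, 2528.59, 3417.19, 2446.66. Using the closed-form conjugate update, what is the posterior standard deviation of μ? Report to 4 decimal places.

90.0456

For Normal data with known variance σ², a Normal(μ₀, σ₀²) prior on μ is conjugate. Posterior precision = 1/σ₀² + n/σ²; posterior mean is the precision-weighted average of μ₀ and x̄.
σ₀² = 629.56² = 396345.7936, σ² = 301.75² = 91053.0625; σ² + n·σ₀² = 91053.0625 + 11·396345.7936 = 4450856.7921.
Posterior precision = 1/σ₀² + n/σ² = 1/396345.7936 + 11/91053.0625 = (σ² + n·σ₀²)/(σ₀²σ²) = 4450856.7921/(396345.7936·91053.0625); posterior variance σₙ² = σ₀²σ²/(σ² + n·σ₀²) = 396345.7936·91053.0625/4450856.7921 = 8108.213767.
Posterior SD = √σₙ² = √(396345.7936·91053.0625/4450856.7921) = 90.0456.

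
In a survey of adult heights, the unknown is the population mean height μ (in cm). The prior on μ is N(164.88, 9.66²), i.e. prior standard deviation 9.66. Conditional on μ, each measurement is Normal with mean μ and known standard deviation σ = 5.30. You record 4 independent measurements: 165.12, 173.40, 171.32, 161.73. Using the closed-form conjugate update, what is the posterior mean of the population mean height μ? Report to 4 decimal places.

For Normal data with known variance σ², a Normal(μ₀, σ₀²) prior on μ is conjugate. Posterior precision = 1/σ₀² + n/σ²; posterior mean is the precision-weighted average of μ₀ and x̄.
Σxᵢ = 165.12 + 173.40 + 171.32 + 161.73 = 671.57, so n·x̄ = 671.57.
σ₀² = 9.66² = 93.3156, σ² = 5.30² = 28.09; σ² + n·σ₀² = 28.09 + 4·93.3156 = 401.3524.
Posterior mean = (μ₀/σ₀² + n·x̄/σ²)/(1/σ₀² + n/σ²) = (σ²·μ₀ + σ₀²·n·x̄)/(σ² + n·σ₀²) = (28.09·164.88 + 93.3156·671.57)/401.3524 = 67299.436692/401.3524 = 167.6817.

167.6817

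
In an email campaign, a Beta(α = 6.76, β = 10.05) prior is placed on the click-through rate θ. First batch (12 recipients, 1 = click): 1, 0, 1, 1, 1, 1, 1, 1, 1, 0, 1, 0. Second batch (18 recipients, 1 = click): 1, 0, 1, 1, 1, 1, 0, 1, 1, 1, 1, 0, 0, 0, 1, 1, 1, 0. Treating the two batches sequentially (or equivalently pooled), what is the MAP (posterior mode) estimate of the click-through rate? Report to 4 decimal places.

0.5972

The Beta prior is conjugate to a Binomial/Bernoulli likelihood; the update adds successes to α and failures to β.
After batch 1: Beta(6.76+9, 10.05+3) = Beta(15.76, 13.05).
After batch 2: Beta(15.76+12, 13.05+6) = Beta(27.76, 19.05).
Mode of Beta(a,b) for a,b>1 is (a−1)/(a+b−2) = 26.76/44.81 = 0.5972.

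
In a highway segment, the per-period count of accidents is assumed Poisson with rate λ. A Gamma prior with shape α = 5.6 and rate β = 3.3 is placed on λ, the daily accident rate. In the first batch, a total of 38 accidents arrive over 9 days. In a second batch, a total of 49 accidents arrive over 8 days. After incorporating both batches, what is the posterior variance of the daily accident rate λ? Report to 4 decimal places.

0.2247

With a Gamma(shape α, rate β) prior, the Poisson likelihood is conjugate: the posterior is Gamma(α + ΣXᵢ, β + n).
After batch 1: Gamma(α+S, β+n) = Gamma(5.6+38, 3.3+9) = Gamma(43.6, 12.3).
After batch 2: Gamma(α+S, β+n) = Gamma(43.6+49, 12.3+8) = Gamma(92.6, 20.3).
Var = α/β² = 92.6/20.3² = 0.2247.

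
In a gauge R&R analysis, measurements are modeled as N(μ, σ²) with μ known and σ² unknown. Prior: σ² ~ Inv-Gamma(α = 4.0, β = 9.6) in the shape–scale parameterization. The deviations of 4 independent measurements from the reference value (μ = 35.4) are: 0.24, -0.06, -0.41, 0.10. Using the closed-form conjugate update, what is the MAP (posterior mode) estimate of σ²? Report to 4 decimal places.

With known mean μ and an Inverse-Gamma(α, β) prior on σ², the Normal likelihood is conjugate: posterior is Inv-Gamma(α + n/2, β + Σ(xᵢ−μ)²/2).
Σ(xᵢ−μ)² = (0.24)² + (-0.06)² + (-0.41)² + (0.10)² = 0.2393.
Posterior: Inv-Gamma(4.0 + 4/2, 9.6 + 0.2393/2) = Inv-Gamma(6.00, 9.71965).
Mode = β/(α+1) = 9.71965/7.00 = 1.3885.

1.3885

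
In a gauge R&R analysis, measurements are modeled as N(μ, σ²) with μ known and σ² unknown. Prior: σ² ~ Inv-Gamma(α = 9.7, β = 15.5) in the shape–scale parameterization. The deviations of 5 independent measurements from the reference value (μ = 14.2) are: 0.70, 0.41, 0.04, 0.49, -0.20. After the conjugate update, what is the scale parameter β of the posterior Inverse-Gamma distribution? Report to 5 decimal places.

With known mean μ and an Inverse-Gamma(α, β) prior on σ², the Normal likelihood is conjugate: posterior is Inv-Gamma(α + n/2, β + Σ(xᵢ−μ)²/2).
Σ(xᵢ−μ)² = (0.70)² + (0.41)² + (0.04)² + (0.49)² + (-0.20)² = 0.9398.
Posterior: Inv-Gamma(9.7 + 5/2, 15.5 + 0.9398/2) = Inv-Gamma(12.20, 15.96990).
Posterior β = 15.96990.

15.96990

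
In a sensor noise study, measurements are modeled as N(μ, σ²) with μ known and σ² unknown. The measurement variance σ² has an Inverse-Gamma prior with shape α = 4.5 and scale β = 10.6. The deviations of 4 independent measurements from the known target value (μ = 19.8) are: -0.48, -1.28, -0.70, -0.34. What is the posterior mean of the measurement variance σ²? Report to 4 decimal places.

2.1522

With known mean μ and an Inverse-Gamma(α, β) prior on σ², the Normal likelihood is conjugate: posterior is Inv-Gamma(α + n/2, β + Σ(xᵢ−μ)²/2).
Σ(xᵢ−μ)² = (-0.48)² + (-1.28)² + (-0.70)² + (-0.34)² = 2.4744.
Posterior: Inv-Gamma(4.5 + 4/2, 10.6 + 2.4744/2) = Inv-Gamma(6.50, 11.83720).
E[σ²|data] = β/(α−1) = 11.83720/5.50 = 2.1522.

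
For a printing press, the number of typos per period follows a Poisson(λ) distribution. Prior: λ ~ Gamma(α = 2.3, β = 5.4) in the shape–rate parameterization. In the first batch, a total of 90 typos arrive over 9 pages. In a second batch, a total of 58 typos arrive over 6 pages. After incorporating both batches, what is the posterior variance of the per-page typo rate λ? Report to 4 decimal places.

0.3612

With a Gamma(shape α, rate β) prior, the Poisson likelihood is conjugate: the posterior is Gamma(α + ΣXᵢ, β + n).
After batch 1: Gamma(α+S, β+n) = Gamma(2.3+90, 5.4+9) = Gamma(92.3, 14.4).
After batch 2: Gamma(α+S, β+n) = Gamma(92.3+58, 14.4+6) = Gamma(150.3, 20.4).
Var = α/β² = 150.3/20.4² = 0.3612.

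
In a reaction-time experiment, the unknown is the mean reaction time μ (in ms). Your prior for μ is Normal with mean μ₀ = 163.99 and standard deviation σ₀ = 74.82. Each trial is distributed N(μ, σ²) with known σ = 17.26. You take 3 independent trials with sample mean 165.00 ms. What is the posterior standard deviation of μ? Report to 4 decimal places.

For Normal data with known variance σ², a Normal(μ₀, σ₀²) prior on μ is conjugate. Posterior precision = 1/σ₀² + n/σ²; posterior mean is the precision-weighted average of μ₀ and x̄.
σ₀² = 74.82² = 5598.0324, σ² = 17.26² = 297.9076; σ² + n·σ₀² = 297.9076 + 3·5598.0324 = 17092.0048.
Posterior precision = 1/σ₀² + n/σ² = 1/5598.0324 + 3/297.9076 = (σ² + n·σ₀²)/(σ₀²σ²) = 17092.0048/(5598.0324·297.9076); posterior variance σₙ² = σ₀²σ²/(σ² + n·σ₀²) = 5598.0324·297.9076/17092.0048 = 97.571725.
Posterior SD = √σₙ² = √(5598.0324·297.9076/17092.0048) = 9.8778.

9.8778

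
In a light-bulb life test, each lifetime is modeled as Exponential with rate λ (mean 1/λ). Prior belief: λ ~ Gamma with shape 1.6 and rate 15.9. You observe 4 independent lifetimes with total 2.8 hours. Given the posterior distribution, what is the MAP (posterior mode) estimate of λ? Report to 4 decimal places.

With a Gamma(shape α, rate β) prior on the exponential rate λ, the posterior after n observations with total T = Σxᵢ is Gamma(α+n, β+T).
Posterior: Gamma(1.6+4, 15.9+2.8) = Gamma(5.6, 18.7).
Mode = (α−1)/β = 0.2460.

0.2460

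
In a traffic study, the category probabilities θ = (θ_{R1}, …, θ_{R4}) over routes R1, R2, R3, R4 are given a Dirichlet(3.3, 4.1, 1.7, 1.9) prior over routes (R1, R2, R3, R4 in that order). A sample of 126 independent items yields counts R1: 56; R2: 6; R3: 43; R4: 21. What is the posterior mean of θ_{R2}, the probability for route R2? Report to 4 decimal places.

The Dirichlet prior is conjugate to the Multinomial likelihood: each posterior αⱼ = prior αⱼ + observed count nⱼ.
Posterior concentration: (59.3, 10.1, 44.7, 22.9), total = 137.0.
E[θ_{R2}|data] = α_{R2}/Σα = 10.1/137.0 = 0.0737.

0.0737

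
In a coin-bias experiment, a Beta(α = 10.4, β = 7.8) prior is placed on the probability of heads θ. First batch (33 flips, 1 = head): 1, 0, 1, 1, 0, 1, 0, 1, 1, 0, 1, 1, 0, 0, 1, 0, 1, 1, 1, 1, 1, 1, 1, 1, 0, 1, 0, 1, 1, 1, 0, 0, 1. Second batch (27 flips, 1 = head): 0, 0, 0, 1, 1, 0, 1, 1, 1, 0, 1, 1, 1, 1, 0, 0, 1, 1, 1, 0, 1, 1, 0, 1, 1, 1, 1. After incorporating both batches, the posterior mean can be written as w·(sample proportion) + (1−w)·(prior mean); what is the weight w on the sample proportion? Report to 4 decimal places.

0.7673

The Beta prior is conjugate to a Binomial/Bernoulli likelihood; the update adds successes to α and failures to β.
Total number of flips: n = 33 + 27 = 60.
Posterior mean = (α₀+k)/(α₀+β₀+n) = [n/(α₀+β₀+n)]·(k/n) + [(α₀+β₀)/(α₀+β₀+n)]·α₀/(α₀+β₀), so only n and the prior enter the weight.
The weight on the data is w = n/(α₀+β₀+n) = 60/(10.4+7.8+60) = 60/78.2 = 0.7673.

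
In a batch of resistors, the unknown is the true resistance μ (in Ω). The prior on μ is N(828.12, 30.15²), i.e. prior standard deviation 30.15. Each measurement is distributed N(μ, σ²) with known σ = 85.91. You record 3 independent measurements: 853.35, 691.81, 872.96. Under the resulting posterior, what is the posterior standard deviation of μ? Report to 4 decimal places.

For Normal data with known variance σ², a Normal(μ₀, σ₀²) prior on μ is conjugate. Posterior precision = 1/σ₀² + n/σ²; posterior mean is the precision-weighted average of μ₀ and x̄.
σ₀² = 30.15² = 909.0225, σ² = 85.91² = 7380.5281; σ² + n·σ₀² = 7380.5281 + 3·909.0225 = 10107.5956.
Posterior precision = 1/σ₀² + n/σ² = 1/909.0225 + 3/7380.5281 = (σ² + n·σ₀²)/(σ₀²σ²) = 10107.5956/(909.0225·7380.5281); posterior variance σₙ² = σ₀²σ²/(σ² + n·σ₀²) = 909.0225·7380.5281/10107.5956 = 663.764793.
Posterior SD = √σₙ² = √(909.0225·7380.5281/10107.5956) = 25.7636.

25.7636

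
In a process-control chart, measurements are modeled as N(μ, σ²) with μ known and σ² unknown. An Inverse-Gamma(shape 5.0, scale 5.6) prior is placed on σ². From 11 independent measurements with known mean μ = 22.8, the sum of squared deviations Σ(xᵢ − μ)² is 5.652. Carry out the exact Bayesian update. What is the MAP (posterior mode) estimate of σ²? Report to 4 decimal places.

0.7327

With known mean μ and an Inverse-Gamma(α, β) prior on σ², the Normal likelihood is conjugate: posterior is Inv-Gamma(α + n/2, β + Σ(xᵢ−μ)²/2).
Posterior: Inv-Gamma(5.0 + 11/2, 5.6 + 5.652/2) = Inv-Gamma(10.50, 8.4260).
Mode = β/(α+1) = 8.4260/11.50 = 0.7327.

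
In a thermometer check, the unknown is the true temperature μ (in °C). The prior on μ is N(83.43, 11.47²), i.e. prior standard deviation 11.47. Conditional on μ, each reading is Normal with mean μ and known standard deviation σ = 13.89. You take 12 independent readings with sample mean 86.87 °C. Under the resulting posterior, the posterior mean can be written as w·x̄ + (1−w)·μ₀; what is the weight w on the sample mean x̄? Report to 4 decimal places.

For Normal data with known variance σ², a Normal(μ₀, σ₀²) prior on μ is conjugate. Posterior precision = 1/σ₀² + n/σ²; posterior mean is the precision-weighted average of μ₀ and x̄.
σ₀² = 11.47² = 131.5609, σ² = 13.89² = 192.9321. Prior precision 1/σ₀² = 1/131.5609; data precision n/σ² = 12/192.9321.
w = (n/σ²)/(1/σ₀² + n/σ²) = n·σ₀²/(σ² + n·σ₀²) = 12·131.5609/(192.9321 + 12·131.5609) = 1578.7308/1771.6629 = 0.8911.

0.8911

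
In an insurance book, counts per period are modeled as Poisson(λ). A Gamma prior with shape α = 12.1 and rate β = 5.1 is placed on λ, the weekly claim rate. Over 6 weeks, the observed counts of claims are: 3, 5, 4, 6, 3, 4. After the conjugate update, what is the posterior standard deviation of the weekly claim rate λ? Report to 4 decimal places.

With a Gamma(shape α, rate β) prior, the Poisson likelihood is conjugate: the posterior is Gamma(α + ΣXᵢ, β + n).
Sum of counts S = 25 over n = 6 weeks.
Posterior: Gamma(α+S, β+n) = Gamma(12.1+25, 5.1+6) = Gamma(37.1, 11.1).
SD = √α/β = √37.1/11.1 = 0.5487.

0.5487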